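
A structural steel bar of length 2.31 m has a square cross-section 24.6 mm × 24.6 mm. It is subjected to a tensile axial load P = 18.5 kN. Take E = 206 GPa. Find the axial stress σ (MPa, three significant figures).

A = 605.2 mm².
σ = N/A = 18500/605.2 = 30.57 MPa.

30.6 MPa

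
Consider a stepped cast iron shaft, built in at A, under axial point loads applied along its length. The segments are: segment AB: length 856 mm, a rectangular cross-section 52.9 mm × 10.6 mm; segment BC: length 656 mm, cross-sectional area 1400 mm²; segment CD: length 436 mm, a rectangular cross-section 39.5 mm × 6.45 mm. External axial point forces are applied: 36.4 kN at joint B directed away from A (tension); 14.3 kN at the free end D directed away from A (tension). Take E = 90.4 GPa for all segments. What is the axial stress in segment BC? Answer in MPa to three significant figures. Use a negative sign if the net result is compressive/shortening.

Internal axial forces (sectioning from the free end, tension +): N_CD = 14.3 kN, N_BC = 14.3 kN, N_AB = 50.7 kN.
σ_BC = N_BC/A_BC = 14300/1400 = 10.21 MPa.

10.2 MPa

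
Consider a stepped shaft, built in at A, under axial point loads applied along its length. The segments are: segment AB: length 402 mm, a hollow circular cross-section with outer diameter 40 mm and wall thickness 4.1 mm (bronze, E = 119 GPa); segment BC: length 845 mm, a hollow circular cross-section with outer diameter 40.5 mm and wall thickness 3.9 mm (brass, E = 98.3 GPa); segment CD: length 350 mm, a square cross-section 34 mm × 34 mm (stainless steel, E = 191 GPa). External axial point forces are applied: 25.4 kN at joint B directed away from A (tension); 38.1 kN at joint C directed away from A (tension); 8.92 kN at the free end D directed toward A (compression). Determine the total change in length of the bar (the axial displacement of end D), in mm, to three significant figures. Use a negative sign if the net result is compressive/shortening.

0.944 mm

Internal axial forces (sectioning from the free end, tension +): N_CD = -8.92 kN, N_BC = 29.18 kN, N_AB = 54.58 kN.
A_AB = 462.4 mm².
A_BC = 448.4 mm².
A_CD = 1156 mm².
δ_AB = 54580·402/(462.4·119000) = 0.3987 mm
δ_BC = 29180·845/(448.4·98300) = 0.5594 mm
δ_CD = -8920·350/(1156·191000) = -0.01414 mm
δ = Σδ_i = 0.944 mm.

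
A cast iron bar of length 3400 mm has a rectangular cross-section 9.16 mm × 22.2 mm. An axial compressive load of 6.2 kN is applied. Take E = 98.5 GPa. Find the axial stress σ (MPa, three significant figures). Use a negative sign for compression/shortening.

A = 203.4 mm².
σ = N/A = -6200/203.4 = -30.49 MPa.

-30.5 MPa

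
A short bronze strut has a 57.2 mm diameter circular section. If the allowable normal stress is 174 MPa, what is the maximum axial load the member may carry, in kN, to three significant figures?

A = 2570 mm².
P_max = σ_allow · A = 174 · 2570 = 447100 N = 447.1 kN.

447 kN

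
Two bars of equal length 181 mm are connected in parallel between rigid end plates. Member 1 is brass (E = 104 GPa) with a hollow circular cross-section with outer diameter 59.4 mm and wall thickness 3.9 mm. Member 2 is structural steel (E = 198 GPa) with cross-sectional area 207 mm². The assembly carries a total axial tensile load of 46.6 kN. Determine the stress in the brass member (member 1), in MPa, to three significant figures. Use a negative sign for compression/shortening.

43.4 MPa

A_1 = 680 mm².
Equal strain + equilibrium ⇒ each member carries load in proportion to AE: A₁E₁ = 70720000 N, A₂E₂ = 40990000 N, ΣAE = 111700000 N.
σ₁ = P·E₁/ΣAE = 46600·104000/111700000 = 43.39 MPa.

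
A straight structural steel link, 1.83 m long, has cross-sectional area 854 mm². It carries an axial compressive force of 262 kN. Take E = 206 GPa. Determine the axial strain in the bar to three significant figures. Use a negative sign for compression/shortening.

-0.00149

σ = N/A = -306.8 MPa; ε = σ/E = -306.8/206000 = -1.489e-03.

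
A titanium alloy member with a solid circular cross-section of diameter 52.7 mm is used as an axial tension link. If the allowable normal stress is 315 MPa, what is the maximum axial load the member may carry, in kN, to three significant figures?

687 kN

A = 2181 mm².
P_max = σ_allow · A = 315 · 2181 = 687100 N = 687.1 kN.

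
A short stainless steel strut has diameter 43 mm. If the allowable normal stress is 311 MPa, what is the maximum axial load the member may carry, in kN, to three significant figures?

452 kN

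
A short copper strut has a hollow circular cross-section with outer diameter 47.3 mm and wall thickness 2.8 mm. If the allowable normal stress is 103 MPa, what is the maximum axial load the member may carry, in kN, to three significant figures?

40.3 kN

A = 391.4 mm².
P_max = σ_allow · A = 103 · 391.4 = 40320 N = 40.32 kN.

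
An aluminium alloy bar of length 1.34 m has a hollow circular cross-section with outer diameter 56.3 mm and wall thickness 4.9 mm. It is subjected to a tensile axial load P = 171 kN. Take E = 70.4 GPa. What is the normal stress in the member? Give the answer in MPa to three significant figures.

216 MPa

A = 791.2 mm².
σ = N/A = 171000/791.2 = 216.1 MPa.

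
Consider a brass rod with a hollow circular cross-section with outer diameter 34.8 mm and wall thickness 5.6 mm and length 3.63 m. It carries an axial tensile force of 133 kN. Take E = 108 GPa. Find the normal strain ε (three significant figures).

A = 513.7 mm².
σ = N/A = 258.9 MPa; ε = σ/E = 258.9/108000 = 2.397e-03.

0.00240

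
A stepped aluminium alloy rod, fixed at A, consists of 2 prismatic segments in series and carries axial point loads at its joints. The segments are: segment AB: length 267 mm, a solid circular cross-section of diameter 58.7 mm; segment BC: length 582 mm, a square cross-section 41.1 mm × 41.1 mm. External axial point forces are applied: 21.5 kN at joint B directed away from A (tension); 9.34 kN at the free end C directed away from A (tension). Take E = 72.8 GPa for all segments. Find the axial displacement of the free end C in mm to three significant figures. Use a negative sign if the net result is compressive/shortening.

0.0860 mm

Internal axial forces (sectioning from the free end, tension +): N_BC = 9.34 kN, N_AB = 30.84 kN.
A_AB = 2706 mm².
A_BC = 1689 mm².
δ_AB = 30840·267/(2706·72800) = 0.0418 mm
δ_BC = 9340·582/(1689·72800) = 0.0442 mm
δ = Σδ_i = 0.086 mm.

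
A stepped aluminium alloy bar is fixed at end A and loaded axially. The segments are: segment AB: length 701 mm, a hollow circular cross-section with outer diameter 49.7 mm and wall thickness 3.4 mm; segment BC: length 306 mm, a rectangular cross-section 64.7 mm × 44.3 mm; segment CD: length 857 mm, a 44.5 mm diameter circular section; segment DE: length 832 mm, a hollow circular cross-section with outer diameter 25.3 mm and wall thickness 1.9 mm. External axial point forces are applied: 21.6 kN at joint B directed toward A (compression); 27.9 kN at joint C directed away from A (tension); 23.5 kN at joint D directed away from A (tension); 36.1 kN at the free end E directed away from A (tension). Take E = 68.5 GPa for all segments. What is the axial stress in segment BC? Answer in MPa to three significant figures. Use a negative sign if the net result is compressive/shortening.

30.5 MPa

Internal axial forces (sectioning from the free end, tension +): N_DE = 36.1 kN, N_CD = 59.6 kN, N_BC = 87.5 kN, N_AB = 65.9 kN.
A_BC = 2866 mm².
σ_BC = N_BC/A_BC = 87500/2866 = 30.53 MPa.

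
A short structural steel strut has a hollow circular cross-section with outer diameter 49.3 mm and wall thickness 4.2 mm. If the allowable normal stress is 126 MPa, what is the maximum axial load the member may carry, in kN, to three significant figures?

A = 595.1 mm².
P_max = σ_allow · A = 126 · 595.1 = 74980 N = 74.98 kN.

75.0 kN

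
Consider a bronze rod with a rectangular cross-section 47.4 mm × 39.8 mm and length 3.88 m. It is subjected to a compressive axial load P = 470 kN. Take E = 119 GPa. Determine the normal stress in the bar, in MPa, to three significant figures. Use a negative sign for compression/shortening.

-249 MPa

A = 1887 mm².
σ = N/A = -470000/1887 = -249.1 MPa.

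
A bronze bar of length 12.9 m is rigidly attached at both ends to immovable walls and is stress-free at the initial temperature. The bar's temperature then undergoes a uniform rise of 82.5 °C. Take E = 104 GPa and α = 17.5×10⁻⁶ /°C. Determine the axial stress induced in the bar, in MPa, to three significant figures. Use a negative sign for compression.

Free thermal expansion αLΔT = 17.5e-6 · 12900 · 82.5 = 18.62 mm.
The walls impose strain ε = −(18.62)/12900 = -1.4437e-03; σ = Eε = 104000 · -1.4437e-03 = -150.2 MPa.

-150 MPa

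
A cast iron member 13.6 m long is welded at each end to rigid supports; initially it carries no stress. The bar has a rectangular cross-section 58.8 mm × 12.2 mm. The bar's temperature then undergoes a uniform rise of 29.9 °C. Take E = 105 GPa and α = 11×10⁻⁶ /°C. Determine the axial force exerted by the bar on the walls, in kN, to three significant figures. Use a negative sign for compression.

Free thermal expansion αLΔT = 11e-6 · 13600 · 29.9 = 4.473 mm.
The walls impose strain ε = −(4.473)/13600 = -3.2890e-04; σ = Eε = 105000 · -3.2890e-04 = -34.53 MPa.
Wall reaction R = σ·A = -34.53·717.4 = -24770 N = -24.77 kN.

-24.8 kN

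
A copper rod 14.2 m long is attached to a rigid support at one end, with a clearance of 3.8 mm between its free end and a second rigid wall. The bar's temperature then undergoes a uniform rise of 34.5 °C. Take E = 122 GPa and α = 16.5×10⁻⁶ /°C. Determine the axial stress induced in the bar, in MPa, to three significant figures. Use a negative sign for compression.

Free thermal expansion αLΔT = 16.5e-6 · 14200 · 34.5 = 8.083 mm.
The walls engage after the gap closes; constrained expansion = 8.083 − 3.8 = 4.283 mm.
The walls impose strain ε = −(4.283)/14200 = -3.0164e-04; σ = Eε = 122000 · -3.0164e-04 = -36.8 MPa.

-36.8 MPa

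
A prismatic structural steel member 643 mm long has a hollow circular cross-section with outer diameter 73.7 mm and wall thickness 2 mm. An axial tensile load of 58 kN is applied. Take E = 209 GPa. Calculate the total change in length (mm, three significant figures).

A = 450.5 mm².
δ_mech = NL/(AE) = 58000·643/(450.5·209000) = 0.3961 mm.

0.396 mm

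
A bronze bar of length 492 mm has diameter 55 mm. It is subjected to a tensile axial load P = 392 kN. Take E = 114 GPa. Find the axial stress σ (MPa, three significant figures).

165 MPa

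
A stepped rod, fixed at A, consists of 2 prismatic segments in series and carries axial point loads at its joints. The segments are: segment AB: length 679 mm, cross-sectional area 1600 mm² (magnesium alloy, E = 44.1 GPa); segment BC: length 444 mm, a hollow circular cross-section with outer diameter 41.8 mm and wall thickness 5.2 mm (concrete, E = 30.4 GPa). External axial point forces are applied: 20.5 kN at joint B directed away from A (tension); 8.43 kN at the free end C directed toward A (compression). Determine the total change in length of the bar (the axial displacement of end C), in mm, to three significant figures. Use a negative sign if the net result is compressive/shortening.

-0.0898 mm

Internal axial forces (sectioning from the free end, tension +): N_BC = -8.43 kN, N_AB = 12.07 kN.
A_BC = 597.9 mm².
δ_AB = 12070·679/(1600·44100) = 0.1161 mm
δ_BC = -8430·444/(597.9·30400) = -0.2059 mm
δ = Σδ_i = -0.08977 mm.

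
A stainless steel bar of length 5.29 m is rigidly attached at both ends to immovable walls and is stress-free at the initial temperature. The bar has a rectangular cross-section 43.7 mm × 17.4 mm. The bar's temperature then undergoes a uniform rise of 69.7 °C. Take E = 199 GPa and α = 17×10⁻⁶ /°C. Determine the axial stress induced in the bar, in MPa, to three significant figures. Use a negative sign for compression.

-236 MPa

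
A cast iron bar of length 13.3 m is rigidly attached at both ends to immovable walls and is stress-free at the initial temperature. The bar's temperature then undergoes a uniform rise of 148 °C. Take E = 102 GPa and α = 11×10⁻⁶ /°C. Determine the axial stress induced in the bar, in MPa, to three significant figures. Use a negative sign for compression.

-166 MPa

Free thermal expansion αLΔT = 11e-6 · 13300 · 148 = 21.65 mm.
The walls impose strain ε = −(21.65)/13300 = -1.6280e-03; σ = Eε = 102000 · -1.6280e-03 = -166.1 MPa.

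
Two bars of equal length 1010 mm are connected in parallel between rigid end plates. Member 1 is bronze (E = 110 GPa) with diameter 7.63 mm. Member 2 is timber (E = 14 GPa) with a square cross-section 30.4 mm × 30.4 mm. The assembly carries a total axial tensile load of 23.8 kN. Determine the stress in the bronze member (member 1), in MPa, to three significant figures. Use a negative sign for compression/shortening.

146 MPa

A_1 = 45.72 mm².
A_2 = 924.2 mm².
Equal strain + equilibrium ⇒ each member carries load in proportion to AE: A₁E₁ = 5030000 N, A₂E₂ = 12940000 N, ΣAE = 17970000 N.
σ₁ = P·E₁/ΣAE = 23800·110000/17970000 = 145.7 MPa.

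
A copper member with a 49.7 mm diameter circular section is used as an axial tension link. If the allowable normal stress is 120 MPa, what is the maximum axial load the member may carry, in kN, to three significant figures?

A = 1940 mm².
P_max = σ_allow · A = 120 · 1940 = 232800 N = 232.8 kN.

233 kN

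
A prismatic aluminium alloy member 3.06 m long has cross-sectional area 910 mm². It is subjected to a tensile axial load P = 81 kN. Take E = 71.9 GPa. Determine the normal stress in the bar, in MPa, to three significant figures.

89.0 MPa

σ = N/A = 81000/910 = 89.01 MPa.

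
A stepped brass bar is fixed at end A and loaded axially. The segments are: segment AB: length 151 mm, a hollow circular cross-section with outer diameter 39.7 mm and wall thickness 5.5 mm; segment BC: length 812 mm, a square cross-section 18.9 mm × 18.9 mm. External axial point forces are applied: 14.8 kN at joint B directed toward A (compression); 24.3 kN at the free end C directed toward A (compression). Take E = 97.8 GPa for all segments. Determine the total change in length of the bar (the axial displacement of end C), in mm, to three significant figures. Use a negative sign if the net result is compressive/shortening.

Internal axial forces (sectioning from the free end, tension +): N_BC = -24.3 kN, N_AB = -39.1 kN.
A_AB = 590.9 mm².
A_BC = 357.2 mm².
δ_AB = -39100·151/(590.9·97800) = -0.1022 mm
δ_BC = -24300·812/(357.2·97800) = -0.5648 mm
δ = Σδ_i = -0.667 mm.

-0.667 mm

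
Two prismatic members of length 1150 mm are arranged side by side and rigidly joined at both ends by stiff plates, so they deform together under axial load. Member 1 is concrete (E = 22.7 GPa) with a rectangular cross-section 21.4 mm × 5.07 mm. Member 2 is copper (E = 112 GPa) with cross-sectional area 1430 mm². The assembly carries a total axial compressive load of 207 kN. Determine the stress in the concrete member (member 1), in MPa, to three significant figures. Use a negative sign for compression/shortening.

A_1 = 108.5 mm².
Equal strain + equilibrium ⇒ each member carries load in proportion to AE: A₁E₁ = 2463000 N, A₂E₂ = 160200000 N, ΣAE = 162600000 N.
σ₁ = P·E₁/ΣAE = -207000·22700/162600000 = -28.89 MPa.

-28.9 MPa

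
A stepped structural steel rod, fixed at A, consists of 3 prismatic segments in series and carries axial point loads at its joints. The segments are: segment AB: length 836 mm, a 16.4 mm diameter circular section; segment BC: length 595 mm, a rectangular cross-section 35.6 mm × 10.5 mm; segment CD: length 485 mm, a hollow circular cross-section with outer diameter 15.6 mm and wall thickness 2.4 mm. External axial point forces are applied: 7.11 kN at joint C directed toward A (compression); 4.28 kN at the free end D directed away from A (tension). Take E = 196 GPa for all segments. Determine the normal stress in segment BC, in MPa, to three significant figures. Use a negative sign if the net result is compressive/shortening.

-7.57 MPa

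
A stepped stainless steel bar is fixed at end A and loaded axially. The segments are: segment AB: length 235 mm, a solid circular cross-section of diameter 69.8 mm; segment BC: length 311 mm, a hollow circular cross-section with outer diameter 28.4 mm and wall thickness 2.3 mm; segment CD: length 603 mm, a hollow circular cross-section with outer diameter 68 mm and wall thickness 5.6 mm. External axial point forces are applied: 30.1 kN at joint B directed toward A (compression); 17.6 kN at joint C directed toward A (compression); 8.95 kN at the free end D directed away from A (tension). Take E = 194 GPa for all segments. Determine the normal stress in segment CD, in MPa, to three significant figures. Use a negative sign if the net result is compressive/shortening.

8.15 MPa

Internal axial forces (sectioning from the free end, tension +): N_CD = 8.95 kN, N_BC = -8.65 kN, N_AB = -38.75 kN.
A_CD = 1098 mm².
σ_CD = N_CD/A_CD = 8950/1098 = 8.153 MPa.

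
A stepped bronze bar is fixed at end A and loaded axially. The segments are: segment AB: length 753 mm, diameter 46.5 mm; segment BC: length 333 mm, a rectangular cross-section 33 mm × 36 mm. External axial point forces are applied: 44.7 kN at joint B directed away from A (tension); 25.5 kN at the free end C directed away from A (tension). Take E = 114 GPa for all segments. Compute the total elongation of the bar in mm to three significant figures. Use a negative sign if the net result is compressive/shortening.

0.336 mm

Internal axial forces (sectioning from the free end, tension +): N_BC = 25.5 kN, N_AB = 70.2 kN.
A_AB = 1698 mm².
A_BC = 1188 mm².
δ_AB = 70200·753/(1698·114000) = 0.273 mm
δ_BC = 25500·333/(1188·114000) = 0.0627 mm
δ = Σδ_i = 0.3357 mm.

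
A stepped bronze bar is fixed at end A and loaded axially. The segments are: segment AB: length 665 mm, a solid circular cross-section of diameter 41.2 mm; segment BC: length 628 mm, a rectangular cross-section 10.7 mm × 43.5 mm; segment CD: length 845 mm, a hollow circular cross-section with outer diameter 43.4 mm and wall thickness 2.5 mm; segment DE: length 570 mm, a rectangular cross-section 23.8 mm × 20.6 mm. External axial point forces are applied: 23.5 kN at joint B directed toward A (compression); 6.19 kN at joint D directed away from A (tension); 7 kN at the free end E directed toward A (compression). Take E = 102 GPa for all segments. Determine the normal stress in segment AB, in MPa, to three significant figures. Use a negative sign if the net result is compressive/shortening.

-18.2 MPa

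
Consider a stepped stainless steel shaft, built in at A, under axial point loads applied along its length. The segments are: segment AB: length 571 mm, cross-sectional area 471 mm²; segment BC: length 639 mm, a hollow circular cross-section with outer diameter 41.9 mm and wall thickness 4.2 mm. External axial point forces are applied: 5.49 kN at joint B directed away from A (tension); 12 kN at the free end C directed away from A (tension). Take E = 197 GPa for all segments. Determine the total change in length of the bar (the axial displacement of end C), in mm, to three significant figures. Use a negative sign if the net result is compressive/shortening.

0.186 mm

Internal axial forces (sectioning from the free end, tension +): N_BC = 12 kN, N_AB = 17.49 kN.
A_BC = 497.4 mm².
δ_AB = 17490·571/(471·197000) = 0.1076 mm
δ_BC = 12000·639/(497.4·197000) = 0.07825 mm
δ = Σδ_i = 0.1859 mm.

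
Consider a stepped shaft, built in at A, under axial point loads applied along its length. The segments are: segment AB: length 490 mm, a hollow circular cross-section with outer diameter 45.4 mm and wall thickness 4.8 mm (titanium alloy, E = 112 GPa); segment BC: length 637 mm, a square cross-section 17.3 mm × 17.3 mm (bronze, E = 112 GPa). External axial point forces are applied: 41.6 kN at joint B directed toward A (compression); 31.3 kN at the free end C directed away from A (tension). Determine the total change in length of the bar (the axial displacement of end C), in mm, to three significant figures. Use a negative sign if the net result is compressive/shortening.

Internal axial forces (sectioning from the free end, tension +): N_BC = 31.3 kN, N_AB = -10.3 kN.
A_AB = 612.2 mm².
A_BC = 299.3 mm².
δ_AB = -10300·490/(612.2·112000) = -0.0736 mm
δ_BC = 31300·637/(299.3·112000) = 0.5948 mm
δ = Σδ_i = 0.5212 mm.

0.521 mm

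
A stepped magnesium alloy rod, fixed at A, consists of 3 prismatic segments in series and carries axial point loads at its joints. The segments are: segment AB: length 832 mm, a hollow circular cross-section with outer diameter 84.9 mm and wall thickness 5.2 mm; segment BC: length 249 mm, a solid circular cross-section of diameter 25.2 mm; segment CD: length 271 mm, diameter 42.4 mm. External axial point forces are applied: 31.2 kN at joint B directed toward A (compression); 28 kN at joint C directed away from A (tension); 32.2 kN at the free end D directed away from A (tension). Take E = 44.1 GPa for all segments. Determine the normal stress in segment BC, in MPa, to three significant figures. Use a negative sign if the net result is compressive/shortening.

121 MPa

Internal axial forces (sectioning from the free end, tension +): N_CD = 32.2 kN, N_BC = 60.2 kN, N_AB = 29 kN.
A_BC = 498.8 mm².
σ_BC = N_BC/A_BC = 60200/498.8 = 120.7 MPa.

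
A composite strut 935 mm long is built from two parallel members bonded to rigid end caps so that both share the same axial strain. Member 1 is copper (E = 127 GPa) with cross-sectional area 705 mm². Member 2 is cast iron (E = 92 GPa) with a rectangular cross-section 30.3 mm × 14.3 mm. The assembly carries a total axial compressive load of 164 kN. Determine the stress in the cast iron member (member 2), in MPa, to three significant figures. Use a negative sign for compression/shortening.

-117 MPa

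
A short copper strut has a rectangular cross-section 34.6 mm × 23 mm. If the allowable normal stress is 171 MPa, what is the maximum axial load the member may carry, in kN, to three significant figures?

A = 795.8 mm².
P_max = σ_allow · A = 171 · 795.8 = 136100 N = 136.1 kN.

136 kN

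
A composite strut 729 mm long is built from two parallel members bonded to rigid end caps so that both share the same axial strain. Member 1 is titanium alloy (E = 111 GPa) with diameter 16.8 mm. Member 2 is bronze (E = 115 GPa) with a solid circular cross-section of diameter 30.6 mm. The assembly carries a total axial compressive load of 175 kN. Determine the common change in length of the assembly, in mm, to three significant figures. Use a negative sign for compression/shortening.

-1.17 mm

A_1 = 221.7 mm².
A_2 = 735.4 mm².
Equal strain + equilibrium ⇒ each member carries load in proportion to AE: A₁E₁ = 24610000 N, A₂E₂ = 84570000 N, ΣAE = 109200000 N.
δ = PL/ΣAE = -175000·729/109200000 = -1.169 mm.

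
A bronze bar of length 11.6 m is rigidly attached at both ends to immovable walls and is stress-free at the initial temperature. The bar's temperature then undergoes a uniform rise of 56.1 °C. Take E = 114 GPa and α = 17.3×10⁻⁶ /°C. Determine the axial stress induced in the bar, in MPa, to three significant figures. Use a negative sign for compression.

-111 MPa

Free thermal expansion αLΔT = 17.3e-6 · 11600 · 56.1 = 11.26 mm.
The walls impose strain ε = −(11.26)/11600 = -9.7053e-04; σ = Eε = 114000 · -9.7053e-04 = -110.6 MPa.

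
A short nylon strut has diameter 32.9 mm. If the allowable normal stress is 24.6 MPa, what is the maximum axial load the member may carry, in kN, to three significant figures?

20.9 kN

A = 850.1 mm².
P_max = σ_allow · A = 24.6 · 850.1 = 20910 N = 20.91 kN.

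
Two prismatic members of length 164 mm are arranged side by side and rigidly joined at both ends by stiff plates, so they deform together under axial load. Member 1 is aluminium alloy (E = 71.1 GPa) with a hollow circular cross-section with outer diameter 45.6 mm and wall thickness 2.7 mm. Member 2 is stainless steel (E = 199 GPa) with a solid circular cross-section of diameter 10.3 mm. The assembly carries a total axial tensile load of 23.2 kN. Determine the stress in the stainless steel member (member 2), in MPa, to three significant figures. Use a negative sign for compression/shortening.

A_1 = 363.9 mm².
A_2 = 83.32 mm².
Equal strain + equilibrium ⇒ each member carries load in proportion to AE: A₁E₁ = 25870000 N, A₂E₂ = 16580000 N, ΣAE = 42450000 N.
σ₂ = P·E₂/ΣAE = 23200·199000/42450000 = 108.7 MPa.

109 MPa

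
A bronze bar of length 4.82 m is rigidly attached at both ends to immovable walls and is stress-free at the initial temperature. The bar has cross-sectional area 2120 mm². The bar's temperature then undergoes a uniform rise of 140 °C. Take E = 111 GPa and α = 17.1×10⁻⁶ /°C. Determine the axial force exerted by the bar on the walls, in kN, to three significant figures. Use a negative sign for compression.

-563 kN

Free thermal expansion αLΔT = 17.1e-6 · 4820 · 140 = 11.54 mm.
The walls impose strain ε = −(11.54)/4820 = -2.3940e-03; σ = Eε = 111000 · -2.3940e-03 = -265.7 MPa.
Wall reaction R = σ·A = -265.7·2120 = -563400 N = -563.4 kN.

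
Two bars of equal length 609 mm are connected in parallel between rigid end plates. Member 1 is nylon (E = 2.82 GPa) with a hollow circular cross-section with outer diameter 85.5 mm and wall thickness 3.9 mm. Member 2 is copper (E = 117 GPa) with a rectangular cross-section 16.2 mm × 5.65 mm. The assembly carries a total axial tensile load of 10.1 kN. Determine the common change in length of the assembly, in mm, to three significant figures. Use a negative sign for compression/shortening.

0.455 mm

A_1 = 999.8 mm².
A_2 = 91.53 mm².
Equal strain + equilibrium ⇒ each member carries load in proportion to AE: A₁E₁ = 2819000 N, A₂E₂ = 10710000 N, ΣAE = 13530000 N.
δ = PL/ΣAE = 10100·609/13530000 = 0.4547 mm.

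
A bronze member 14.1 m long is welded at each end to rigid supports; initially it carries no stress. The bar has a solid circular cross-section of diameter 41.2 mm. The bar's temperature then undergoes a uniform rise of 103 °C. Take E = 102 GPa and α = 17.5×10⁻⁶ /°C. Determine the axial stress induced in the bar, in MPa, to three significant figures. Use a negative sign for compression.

-184 MPa

Free thermal expansion αLΔT = 17.5e-6 · 14100 · 103 = 25.42 mm.
The walls impose strain ε = −(25.42)/14100 = -1.8025e-03; σ = Eε = 102000 · -1.8025e-03 = -183.9 MPa.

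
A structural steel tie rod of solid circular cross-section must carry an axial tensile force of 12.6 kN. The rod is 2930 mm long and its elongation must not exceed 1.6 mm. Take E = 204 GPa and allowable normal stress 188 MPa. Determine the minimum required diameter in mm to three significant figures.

12.0 mm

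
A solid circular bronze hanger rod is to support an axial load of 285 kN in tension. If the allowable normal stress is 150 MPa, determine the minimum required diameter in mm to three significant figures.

49.2 mm

Required area A ≥ P/σ_allow = 285000/150 = 1900 mm².
For a solid circular section, d ≥ √(4A/π) = 49.18 mm.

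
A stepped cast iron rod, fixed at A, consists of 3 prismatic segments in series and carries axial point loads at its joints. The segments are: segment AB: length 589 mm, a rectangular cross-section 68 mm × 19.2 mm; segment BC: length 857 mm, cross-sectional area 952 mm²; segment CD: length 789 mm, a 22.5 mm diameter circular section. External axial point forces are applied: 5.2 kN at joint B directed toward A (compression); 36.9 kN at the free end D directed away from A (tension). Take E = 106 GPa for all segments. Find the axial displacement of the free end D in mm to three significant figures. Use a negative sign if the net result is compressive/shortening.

1.14 mm

Internal axial forces (sectioning from the free end, tension +): N_CD = 36.9 kN, N_BC = 36.9 kN, N_AB = 31.7 kN.
A_AB = 1306 mm².
A_CD = 397.6 mm².
δ_AB = 31700·589/(1306·106000) = 0.1349 mm
δ_BC = 36900·857/(952·106000) = 0.3134 mm
δ_CD = 36900·789/(397.6·106000) = 0.6908 mm
δ = Σδ_i = 1.139 mm.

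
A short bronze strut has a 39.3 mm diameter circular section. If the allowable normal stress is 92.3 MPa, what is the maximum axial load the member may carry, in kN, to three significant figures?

112 kN

A = 1213 mm².
P_max = σ_allow · A = 92.3 · 1213 = 112000 N = 112 kN.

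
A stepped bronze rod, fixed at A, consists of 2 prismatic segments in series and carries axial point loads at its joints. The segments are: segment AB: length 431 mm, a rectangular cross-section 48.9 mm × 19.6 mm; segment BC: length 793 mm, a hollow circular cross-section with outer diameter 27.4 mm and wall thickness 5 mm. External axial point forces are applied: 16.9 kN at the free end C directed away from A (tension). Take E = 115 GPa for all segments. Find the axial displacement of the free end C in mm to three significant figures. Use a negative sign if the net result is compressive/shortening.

0.397 mm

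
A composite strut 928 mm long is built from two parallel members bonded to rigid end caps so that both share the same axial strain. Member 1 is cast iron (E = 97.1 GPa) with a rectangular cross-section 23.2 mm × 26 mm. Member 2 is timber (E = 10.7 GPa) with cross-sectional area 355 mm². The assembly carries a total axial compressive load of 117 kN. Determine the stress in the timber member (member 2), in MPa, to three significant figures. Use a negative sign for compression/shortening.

-20.1 MPa

A_1 = 603.2 mm².
Equal strain + equilibrium ⇒ each member carries load in proportion to AE: A₁E₁ = 58570000 N, A₂E₂ = 3798000 N, ΣAE = 62370000 N.
σ₂ = P·E₂/ΣAE = -117000·10700/62370000 = -20.07 MPa.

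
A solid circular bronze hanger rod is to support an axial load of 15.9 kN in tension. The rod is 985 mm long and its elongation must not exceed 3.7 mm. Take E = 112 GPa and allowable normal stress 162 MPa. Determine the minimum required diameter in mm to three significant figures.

Required area A ≥ P/σ_allow = 15900/162 = 98.15 mm².
For a solid circular section, d ≥ √(4A/π) = 11.18 mm.
Elongation limit: A ≥ PL/(Eδ_allow) = 15900·985/(112000·3.7) = 37.79 mm² ⇒ d ≥ 6.937 mm.
The stress limit governs.

11.2 mm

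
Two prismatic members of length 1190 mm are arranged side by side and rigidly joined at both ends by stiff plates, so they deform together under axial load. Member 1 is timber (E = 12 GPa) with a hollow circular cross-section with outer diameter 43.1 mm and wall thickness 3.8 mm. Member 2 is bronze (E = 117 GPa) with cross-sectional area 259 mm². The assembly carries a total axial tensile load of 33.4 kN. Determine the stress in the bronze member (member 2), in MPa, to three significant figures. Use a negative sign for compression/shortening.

A_1 = 469.2 mm².
Equal strain + equilibrium ⇒ each member carries load in proportion to AE: A₁E₁ = 5630000 N, A₂E₂ = 30300000 N, ΣAE = 35930000 N.
σ₂ = P·E₂/ΣAE = 33400·117000/35930000 = 108.8 MPa.

109 MPa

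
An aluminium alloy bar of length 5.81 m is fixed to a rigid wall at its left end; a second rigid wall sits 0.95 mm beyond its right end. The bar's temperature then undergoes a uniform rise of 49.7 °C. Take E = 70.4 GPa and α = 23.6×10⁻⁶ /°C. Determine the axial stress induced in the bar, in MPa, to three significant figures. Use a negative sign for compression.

-71.1 MPa

Free thermal expansion αLΔT = 23.6e-6 · 5810 · 49.7 = 6.815 mm.
The walls engage after the gap closes; constrained expansion = 6.815 − 0.95 = 5.865 mm.
The walls impose strain ε = −(5.865)/5810 = -1.0094e-03; σ = Eε = 70400 · -1.0094e-03 = -71.06 MPa.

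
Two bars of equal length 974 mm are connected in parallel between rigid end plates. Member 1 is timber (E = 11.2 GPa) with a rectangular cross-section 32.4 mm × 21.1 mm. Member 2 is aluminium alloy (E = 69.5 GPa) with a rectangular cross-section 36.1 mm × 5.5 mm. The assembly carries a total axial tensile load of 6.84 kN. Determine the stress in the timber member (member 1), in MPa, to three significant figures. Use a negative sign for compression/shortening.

3.57 MPa

A_1 = 683.6 mm².
A_2 = 198.6 mm².
Equal strain + equilibrium ⇒ each member carries load in proportion to AE: A₁E₁ = 7657000 N, A₂E₂ = 13800000 N, ΣAE = 21460000 N.
σ₁ = P·E₁/ΣAE = 6840·11200/21460000 = 3.57 MPa.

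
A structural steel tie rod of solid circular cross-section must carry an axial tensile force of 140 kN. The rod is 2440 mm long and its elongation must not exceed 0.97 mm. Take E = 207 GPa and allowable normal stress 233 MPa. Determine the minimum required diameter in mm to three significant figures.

46.5 mm

Required area A ≥ P/σ_allow = 140000/233 = 600.9 mm².
For a solid circular section, d ≥ √(4A/π) = 27.66 mm.
Elongation limit: A ≥ PL/(Eδ_allow) = 140000·2440/(207000·0.97) = 1701 mm² ⇒ d ≥ 46.54 mm.
The elongation limit governs.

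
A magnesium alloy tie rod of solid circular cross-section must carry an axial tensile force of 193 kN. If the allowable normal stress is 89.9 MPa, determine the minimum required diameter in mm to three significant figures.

52.3 mm

Required area A ≥ P/σ_allow = 193000/89.9 = 2147 mm².
For a solid circular section, d ≥ √(4A/π) = 52.28 mm.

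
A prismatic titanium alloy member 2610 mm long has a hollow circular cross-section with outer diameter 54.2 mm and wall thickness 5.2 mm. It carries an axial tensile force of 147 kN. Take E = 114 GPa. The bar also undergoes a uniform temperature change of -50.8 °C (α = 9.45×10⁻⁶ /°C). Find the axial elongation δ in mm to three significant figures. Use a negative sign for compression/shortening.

2.95 mm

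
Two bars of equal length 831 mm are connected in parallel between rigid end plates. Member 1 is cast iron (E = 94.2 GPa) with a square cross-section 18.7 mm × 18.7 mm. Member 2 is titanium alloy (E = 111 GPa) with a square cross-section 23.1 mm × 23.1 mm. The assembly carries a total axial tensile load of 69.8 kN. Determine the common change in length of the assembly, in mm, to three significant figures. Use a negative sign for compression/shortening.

A_1 = 349.7 mm².
A_2 = 533.6 mm².
Equal strain + equilibrium ⇒ each member carries load in proportion to AE: A₁E₁ = 32940000 N, A₂E₂ = 59230000 N, ΣAE = 92170000 N.
δ = PL/ΣAE = 69800·831/92170000 = 0.6293 mm.

0.629 mm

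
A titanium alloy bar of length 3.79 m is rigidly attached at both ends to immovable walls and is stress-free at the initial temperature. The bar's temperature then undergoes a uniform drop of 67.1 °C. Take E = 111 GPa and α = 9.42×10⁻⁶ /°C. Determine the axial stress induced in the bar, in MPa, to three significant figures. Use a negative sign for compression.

70.2 MPa

Free thermal expansion αLΔT = 9.42e-6 · 3790 · -67.1 = -2.396 mm.
The walls impose strain ε = −(-2.396)/3790 = 6.3208e-04; σ = Eε = 111000 · 6.3208e-04 = 70.16 MPa.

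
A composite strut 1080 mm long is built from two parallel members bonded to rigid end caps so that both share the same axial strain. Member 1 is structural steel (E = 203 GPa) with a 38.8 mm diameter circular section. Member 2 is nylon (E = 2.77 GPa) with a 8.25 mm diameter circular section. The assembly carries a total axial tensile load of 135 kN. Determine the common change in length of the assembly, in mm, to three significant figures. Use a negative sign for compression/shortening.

A_1 = 1182 mm².
A_2 = 53.46 mm².
Equal strain + equilibrium ⇒ each member carries load in proportion to AE: A₁E₁ = 240000000 N, A₂E₂ = 148100 N, ΣAE = 240200000 N.
δ = PL/ΣAE = 135000·1080/240200000 = 0.6071 mm.

0.607 mm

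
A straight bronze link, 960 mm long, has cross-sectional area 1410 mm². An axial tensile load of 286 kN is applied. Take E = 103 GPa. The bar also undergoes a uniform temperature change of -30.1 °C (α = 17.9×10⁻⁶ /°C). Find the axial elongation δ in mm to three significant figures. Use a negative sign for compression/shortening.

δ_mech = NL/(AE) = 286000·960/(1410·103000) = 1.891 mm.
δ_thermal = αLΔT = 17.9e-6·960·-30.1 = -0.5172 mm.
δ = δ_mech + δ_thermal = 1.373 mm.

1.37 mm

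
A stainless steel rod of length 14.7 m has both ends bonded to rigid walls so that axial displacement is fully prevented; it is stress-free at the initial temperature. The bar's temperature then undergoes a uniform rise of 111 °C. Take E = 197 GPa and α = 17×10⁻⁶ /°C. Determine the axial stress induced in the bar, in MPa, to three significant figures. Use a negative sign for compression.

Free thermal expansion αLΔT = 17e-6 · 14700 · 111 = 27.74 mm.
The walls impose strain ε = −(27.74)/14700 = -1.8870e-03; σ = Eε = 197000 · -1.8870e-03 = -371.7 MPa.

-372 MPa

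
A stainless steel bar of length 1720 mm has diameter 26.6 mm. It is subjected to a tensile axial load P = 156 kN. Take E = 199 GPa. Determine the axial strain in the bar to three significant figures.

0.00141

A = 555.7 mm².
σ = N/A = 280.7 MPa; ε = σ/E = 280.7/199000 = 1.411e-03.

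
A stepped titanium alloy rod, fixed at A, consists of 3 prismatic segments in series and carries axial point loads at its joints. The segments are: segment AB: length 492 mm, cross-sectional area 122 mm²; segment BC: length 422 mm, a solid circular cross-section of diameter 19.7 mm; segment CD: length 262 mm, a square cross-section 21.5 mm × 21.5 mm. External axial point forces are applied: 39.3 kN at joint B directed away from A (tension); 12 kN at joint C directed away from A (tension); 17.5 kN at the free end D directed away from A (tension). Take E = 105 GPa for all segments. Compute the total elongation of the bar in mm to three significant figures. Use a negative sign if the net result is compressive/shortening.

3.13 mm

Internal axial forces (sectioning from the free end, tension +): N_CD = 17.5 kN, N_BC = 29.5 kN, N_AB = 68.8 kN.
A_BC = 304.8 mm².
A_CD = 462.2 mm².
δ_AB = 68800·492/(122·105000) = 2.642 mm
δ_BC = 29500·422/(304.8·105000) = 0.389 mm
δ_CD = 17500·262/(462.2·105000) = 0.09447 mm
δ = Σδ_i = 3.126 mm.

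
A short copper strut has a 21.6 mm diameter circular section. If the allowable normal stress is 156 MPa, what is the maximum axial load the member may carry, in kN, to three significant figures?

A = 366.4 mm².
P_max = σ_allow · A = 156 · 366.4 = 57160 N = 57.16 kN.

57.2 kN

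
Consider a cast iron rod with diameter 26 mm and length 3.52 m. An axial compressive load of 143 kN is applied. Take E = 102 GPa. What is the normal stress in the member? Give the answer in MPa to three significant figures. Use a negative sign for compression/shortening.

A = 530.9 mm².
σ = N/A = -143000/530.9 = -269.3 MPa.

-269 MPa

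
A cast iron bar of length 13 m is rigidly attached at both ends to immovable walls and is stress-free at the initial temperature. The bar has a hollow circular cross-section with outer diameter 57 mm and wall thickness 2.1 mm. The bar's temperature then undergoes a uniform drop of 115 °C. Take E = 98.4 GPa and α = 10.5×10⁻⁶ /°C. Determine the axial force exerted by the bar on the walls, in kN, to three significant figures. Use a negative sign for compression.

43.0 kN

Free thermal expansion αLΔT = 10.5e-6 · 13000 · -115 = -15.7 mm.
The walls impose strain ε = −(-15.7)/13000 = 1.2075e-03; σ = Eε = 98400 · 1.2075e-03 = 118.8 MPa.
Wall reaction R = σ·A = 118.8·362.2 = 43040 N = 43.04 kN.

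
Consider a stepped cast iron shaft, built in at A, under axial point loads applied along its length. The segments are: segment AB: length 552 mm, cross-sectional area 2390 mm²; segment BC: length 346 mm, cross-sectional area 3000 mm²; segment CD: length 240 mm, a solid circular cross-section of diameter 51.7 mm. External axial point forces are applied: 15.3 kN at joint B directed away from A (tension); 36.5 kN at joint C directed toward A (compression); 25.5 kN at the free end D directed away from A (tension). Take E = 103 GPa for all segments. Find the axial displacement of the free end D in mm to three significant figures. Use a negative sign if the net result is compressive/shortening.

Internal axial forces (sectioning from the free end, tension +): N_CD = 25.5 kN, N_BC = -11 kN, N_AB = 4.3 kN.
A_CD = 2099 mm².
δ_AB = 4300·552/(2390·103000) = 0.009642 mm
δ_BC = -11000·346/(3000·103000) = -0.01232 mm
δ_CD = 25500·240/(2099·103000) = 0.0283 mm
δ = Σδ_i = 0.02563 mm.

0.0256 mm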